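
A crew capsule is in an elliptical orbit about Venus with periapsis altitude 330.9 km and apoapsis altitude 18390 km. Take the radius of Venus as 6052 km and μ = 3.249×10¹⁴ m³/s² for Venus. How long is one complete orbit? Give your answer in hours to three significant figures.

T ≈ 5.86 hours

r_p = 6052 + 330.9 = 6382.9 km = 6.3829×10⁶ m.
r_a = 6052 + 18390 = 24442 km = 2.4442×10⁷ m.
Semi-major axis a = (r_p + r_a)/2 = (6382.9 + 24442)/2 = 15412 km = 1.541×10⁷ m.
By Kepler's third law T = 2π√(a³/μ) = 2π × 3.357×10³ = 2.109×10⁴ s.
= 5.859 hours.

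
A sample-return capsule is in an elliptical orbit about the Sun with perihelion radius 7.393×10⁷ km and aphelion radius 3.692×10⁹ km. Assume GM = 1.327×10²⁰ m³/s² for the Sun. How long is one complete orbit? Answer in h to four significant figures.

T ≈ 391500 h

Semi-major axis a = (r_p + r_a)/2 = (7.3930×10⁷ + 3.6920×10⁹)/2 = 1.8830×10⁹ km = 1.883×10¹² m.
By Kepler's third law T = 2π√(a³/μ) = 2π × 2.243×10⁸ = 1.409×10⁹ s.
= 3.915×10⁵ h.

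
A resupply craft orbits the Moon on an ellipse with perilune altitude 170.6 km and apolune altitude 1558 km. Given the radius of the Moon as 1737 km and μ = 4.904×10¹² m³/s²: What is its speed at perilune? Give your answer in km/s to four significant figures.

v ≈ 1.805 km/s

r_p = 1737 + 170.6 = 1907.6 km = 1.9076×10⁶ m.
r_a = 1737 + 1558 = 3295.0 km = 3.2950×10⁶ m.
Semi-major axis a = (r_p + r_a)/2 = 2601.3 km = 2.601×10⁶ m.
Vis-viva: v² = μ(2/r − 1/a) = 4.904×10¹² × (1.048×10⁻⁶ − 3.844×10⁻⁷) = 3.256×10⁶ m²/s².
v = 1805 m/s = 1.805 km/s.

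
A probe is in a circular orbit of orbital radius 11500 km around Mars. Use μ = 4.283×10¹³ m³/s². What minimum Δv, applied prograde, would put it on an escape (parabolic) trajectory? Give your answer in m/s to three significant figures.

r = 11500 km = 1.150×10⁷ m.
Circular speed v_c = √(μ/r) = 1930 m/s.
Escape speed v_esc = √(2μ/r) = √2 × v_c = 2729 m/s.
Δv = v_esc − v_c = 799.4 m/s.

Δv ≈ 799 m/s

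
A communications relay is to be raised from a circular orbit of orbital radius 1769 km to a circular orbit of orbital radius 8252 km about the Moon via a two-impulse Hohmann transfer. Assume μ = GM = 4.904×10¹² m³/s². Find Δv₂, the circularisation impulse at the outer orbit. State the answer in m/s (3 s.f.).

Δv ≈ 313 m/s

r₁ = 1769 km = 1.769×10⁶ m.
r₂ = 8252 km = 8.252×10⁶ m.
Transfer ellipse a_t = (r₁ + r₂)/2 = 5.010×10⁶ m.
At r₁: circular v_c1 = √(μ/r₁) = 1665 m/s; transfer-perilune v_p = √[μ(2/r₁ − 1/a_t)] = 2137 m/s.
At r₂: circular v_c2 = √(μ/r₂) = 770.9 m/s; transfer-apolune v_a = √[μ(2/r₂ − 1/a_t)] = 458.1 m/s.
Δv₂ = v_c2 − v_a = 312.8 m/s.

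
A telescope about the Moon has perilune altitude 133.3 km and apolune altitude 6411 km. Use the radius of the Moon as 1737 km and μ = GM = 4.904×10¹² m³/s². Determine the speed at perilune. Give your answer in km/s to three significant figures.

r_p = 1737 + 133.3 = 1870.3 km = 1.8703×10⁶ m.
r_a = 1737 + 6411 = 8148.0 km = 8.1480×10⁶ m.
Semi-major axis a = (r_p + r_a)/2 = 5009.1 km = 5.009×10⁶ m.
Vis-viva: v² = μ(2/r − 1/a) = 4.904×10¹² × (1.069×10⁻⁶ − 1.996×10⁻⁷) = 4.265×10⁶ m²/s².
v = 2065 m/s = 2.065 km/s.

v ≈ 2.07 km/s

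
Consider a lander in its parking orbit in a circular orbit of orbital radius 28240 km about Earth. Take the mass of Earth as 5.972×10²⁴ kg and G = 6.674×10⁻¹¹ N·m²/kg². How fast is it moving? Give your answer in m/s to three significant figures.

v ≈ 3760 m/s

μ = GM = 6.674×10⁻¹¹ × 5.972×10²⁴ = 3.986×10¹⁴ m³/s².
r = 28240 km = 2.824×10⁷ m.
For a circular orbit v = √(μ/r) = √(3.986×10¹⁴ / 2.824×10⁷) = √(1.411×10⁷) = 3757 m/s.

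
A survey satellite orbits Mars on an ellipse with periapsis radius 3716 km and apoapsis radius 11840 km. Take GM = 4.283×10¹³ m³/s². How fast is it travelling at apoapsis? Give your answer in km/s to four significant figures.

v ≈ 1.315 km/s

Semi-major axis a = (r_p + r_a)/2 = 7778.0 km = 7.778×10⁶ m.
Vis-viva: v² = μ(2/r − 1/a) = 4.283×10¹³ × (1.689×10⁻⁷ − 1.286×10⁻⁷) = 1.728×10⁶ m²/s².
v = 1315 m/s = 1.315 km/s.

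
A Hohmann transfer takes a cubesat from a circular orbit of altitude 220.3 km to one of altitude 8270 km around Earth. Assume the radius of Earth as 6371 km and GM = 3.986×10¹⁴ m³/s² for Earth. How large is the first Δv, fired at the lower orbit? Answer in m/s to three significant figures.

Δv ≈ 1360 m/s

r₁ = 6371 + 220.3 = 6591.3 km = 6.5913×10⁶ m.
r₂ = 6371 + 8270 = 14641 km = 1.4641×10⁷ m.
Transfer ellipse a_t = (r₁ + r₂)/2 = 1.062×10⁷ m.
At r₁: circular v_c1 = √(μ/r₁) = 7776 m/s; transfer-perigee v_p = √[μ(2/r₁ − 1/a_t)] = 9132 m/s.
Δv₁ = v_p − v_c1 = 1356 m/s.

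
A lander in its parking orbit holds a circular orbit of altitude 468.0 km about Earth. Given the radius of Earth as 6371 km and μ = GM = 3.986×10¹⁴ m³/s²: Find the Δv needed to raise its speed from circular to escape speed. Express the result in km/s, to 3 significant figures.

r = 6371 + 468.0 = 6839.0 km = 6.8390×10⁶ m.
Circular speed v_c = √(μ/r) = 7634 m/s.
Escape speed v_esc = √(2μ/r) = √2 × v_c = 10800 m/s.
Δv = v_esc − v_c = 3162 m/s = 3.162 km/s.

Δv ≈ 3.16 km/s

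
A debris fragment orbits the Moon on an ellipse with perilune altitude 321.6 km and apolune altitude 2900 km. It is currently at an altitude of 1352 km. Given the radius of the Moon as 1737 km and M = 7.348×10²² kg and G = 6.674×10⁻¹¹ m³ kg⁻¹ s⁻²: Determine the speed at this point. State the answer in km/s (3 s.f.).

v ≈ 1.31 km/s

μ = GM = 6.674×10⁻¹¹ × 7.348×10²² = 4.904×10¹² m³/s².
r_p = 1737 + 321.6 = 2058.6 km = 2.0586×10⁶ m.
r_a = 1737 + 2900 = 4637.0 km = 4.6370×10⁶ m.
r = 1737 + 1352 = 3089.0 km = 3.089×10⁶ m.
Semi-major axis a = (r_p + r_a)/2 = 3347.8 km = 3.348×10⁶ m.
Vis-viva: v² = μ(2/r − 1/a) = 4.904×10¹² × (6.475×10⁻⁷ − 2.987×10⁻⁷) = 1.710×10⁶ m²/s².
v = 1308 m/s = 1.308 km/s.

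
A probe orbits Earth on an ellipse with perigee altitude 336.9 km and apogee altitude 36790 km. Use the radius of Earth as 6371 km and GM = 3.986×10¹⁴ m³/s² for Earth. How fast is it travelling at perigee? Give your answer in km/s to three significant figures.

r_p = 6371 + 336.9 = 6707.9 km = 6.7079×10⁶ m.
r_a = 6371 + 36790 = 43161 km = 4.3161×10⁷ m.
Semi-major axis a = (r_p + r_a)/2 = 24934 km = 2.493×10⁷ m.
Vis-viva: v² = μ(2/r − 1/a) = 3.986×10¹⁴ × (2.982×10⁻⁷ − 4.011×10⁻⁸) = 1.029×10⁸ m²/s².
v = 10140 m/s = 10.14 km/s.

v ≈ 10.1 km/s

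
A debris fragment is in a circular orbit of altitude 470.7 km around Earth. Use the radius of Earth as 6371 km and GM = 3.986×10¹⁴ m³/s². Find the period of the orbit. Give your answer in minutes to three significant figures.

r = 6371 + 470.7 = 6841.7 km = 6.8417×10⁶ m.
Kepler's third law: T = 2π√(r³/μ) = 2π√((6.842×10⁶)³ / 3.986×10¹⁴).
r³/μ = 8.034×10⁵ s², so T = 2π × 8.963×10² = 5.632×10³ s.
Converting: 5.632×10³ s ÷ 60.00 = 93.87 minutes.

T ≈ 93.9 minutes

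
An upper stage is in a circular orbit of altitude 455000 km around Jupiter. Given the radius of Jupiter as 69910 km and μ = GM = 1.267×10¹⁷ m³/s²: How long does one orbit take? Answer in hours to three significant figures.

r = 69910 + 455000 = 524910 km = 5.2491×10⁸ m.
Kepler's third law: T = 2π√(r³/μ) = 2π√((5.249×10⁸)³ / 1.267×10¹⁷).
r³/μ = 1.142×10⁹ s², so T = 2π × 3.379×10⁴ = 2.123×10⁵ s.
Converting: 2.123×10⁵ s ÷ 3600 = 58.97 hours.

T ≈ 59.0 hours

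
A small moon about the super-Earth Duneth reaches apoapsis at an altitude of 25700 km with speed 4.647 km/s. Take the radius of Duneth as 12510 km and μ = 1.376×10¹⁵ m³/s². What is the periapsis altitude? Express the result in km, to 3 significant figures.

r_a = 12510 + 25700 = 38210 km = 3.821×10⁷ m.
Specific energy ε = v²/2 − μ/r = -2.521×10⁷ J/kg, so a = −μ/(2ε) = 2.729×10⁷ m.
The apsides satisfy r_p + r_a = 2a, so the periapsis radius is 2a − r_a = 1.636×10⁷ m = 16362 km.
Periapsis altitude = 16362 − 12510 = 3852.4 km.

periapsis altitude ≈ 3850 km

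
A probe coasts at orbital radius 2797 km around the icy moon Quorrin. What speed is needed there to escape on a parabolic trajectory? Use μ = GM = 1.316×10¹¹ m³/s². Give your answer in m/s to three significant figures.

r = 2797 km = 2.797×10⁶ m.
Escape speed v_esc = √(2μ/r) = √(2 × 1.316×10¹¹ / 2.797×10⁶) = √(9.410×10⁴) = 306.8 m/s.

v_esc ≈ 307 m/s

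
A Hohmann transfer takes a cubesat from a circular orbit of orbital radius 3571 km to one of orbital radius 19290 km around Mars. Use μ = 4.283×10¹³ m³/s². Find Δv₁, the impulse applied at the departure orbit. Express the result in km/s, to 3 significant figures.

r₁ = 3571 km = 3.571×10⁶ m.
r₂ = 19290 km = 1.929×10⁷ m.
Transfer ellipse a_t = (r₁ + r₂)/2 = 1.143×10⁷ m.
At r₁: circular v_c1 = √(μ/r₁) = 3463 m/s; transfer-periapsis v_p = √[μ(2/r₁ − 1/a_t)] = 4499 m/s.
Δv₁ = v_p − v_c1 = 1036 m/s.
= 1.036 km/s.

Δv ≈ 1.04 km/s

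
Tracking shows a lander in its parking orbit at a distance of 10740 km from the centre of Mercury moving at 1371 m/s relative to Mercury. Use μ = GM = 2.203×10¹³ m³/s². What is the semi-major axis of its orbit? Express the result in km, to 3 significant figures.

a ≈ 9910 km

r = 1.074×10⁷ m.
Vis-viva rearranged: 1/a = 2/r − v²/μ = 1.862×10⁻⁷ − 8.532×10⁻⁸ = 1.009×10⁻⁷ m⁻¹.
a = 9.911×10⁶ m = 9911.0 km.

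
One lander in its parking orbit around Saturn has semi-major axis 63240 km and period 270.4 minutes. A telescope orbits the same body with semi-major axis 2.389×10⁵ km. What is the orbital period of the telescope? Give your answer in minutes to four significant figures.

T₂ ≈ 1985 minutes

Kepler's third law: T² ∝ a³, so T₂ = T₁ (a₂/a₁)^(3/2).
a₂/a₁ = 3.778, (a₂/a₁)^(3/2) = 7.342.
T₂ = 270.4 × 7.342 = 1985 minutes.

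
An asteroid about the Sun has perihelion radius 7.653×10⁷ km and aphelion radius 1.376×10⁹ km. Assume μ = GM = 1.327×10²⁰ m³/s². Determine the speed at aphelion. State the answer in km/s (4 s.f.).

v ≈ 3.188 km/s

Semi-major axis a = (r_p + r_a)/2 = 7.2626×10⁸ km = 7.263×10¹¹ m.
Vis-viva: v² = μ(2/r − 1/a) = 1.327×10²⁰ × (1.453×10⁻¹² − 1.377×10⁻¹²) = 1.016×10⁷ m²/s².
v = 3188 m/s = 3.188 km/s.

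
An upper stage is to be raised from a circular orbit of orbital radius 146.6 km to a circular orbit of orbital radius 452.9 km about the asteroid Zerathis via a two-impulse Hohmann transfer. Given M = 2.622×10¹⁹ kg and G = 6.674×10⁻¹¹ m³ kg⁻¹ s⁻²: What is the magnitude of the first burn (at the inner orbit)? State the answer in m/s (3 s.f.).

Δv ≈ 25.0 m/s

μ = GM = 6.674×10⁻¹¹ × 2.622×10¹⁹ = 1.750×10⁹ m³/s².
r₁ = 146.6 km = 1.466×10⁵ m.
r₂ = 452.9 km = 4.529×10⁵ m.
Transfer ellipse a_t = (r₁ + r₂)/2 = 2.998×10⁵ m.
At r₁: circular v_c1 = √(μ/r₁) = 109.3 m/s; transfer-periapsis v_p = √[μ(2/r₁ − 1/a_t)] = 134.3 m/s.
Δv₁ = v_p − v_c1 = 25.04 m/s.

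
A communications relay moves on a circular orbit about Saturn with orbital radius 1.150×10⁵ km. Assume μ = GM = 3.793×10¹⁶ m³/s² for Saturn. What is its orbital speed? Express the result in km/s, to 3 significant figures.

r = 1.150×10⁵ km = 1.150×10⁸ m.
For a circular orbit v = √(μ/r) = √(3.793×10¹⁶ / 1.150×10⁸) = √(3.298×10⁸) = 18160 m/s.
That is 18.16 km/s.

v ≈ 18.2 km/s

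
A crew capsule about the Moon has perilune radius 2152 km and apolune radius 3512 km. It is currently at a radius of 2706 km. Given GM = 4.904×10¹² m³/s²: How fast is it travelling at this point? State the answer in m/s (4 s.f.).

v ≈ 1376 m/s

Semi-major axis a = (r_p + r_a)/2 = 2832.0 km = 2.832×10⁶ m.
Vis-viva: v² = μ(2/r − 1/a) = 4.904×10¹² × (7.391×10⁻⁷ − 3.531×10⁻⁷) = 1.893×10⁶ m²/s².
v = 1376 m/s.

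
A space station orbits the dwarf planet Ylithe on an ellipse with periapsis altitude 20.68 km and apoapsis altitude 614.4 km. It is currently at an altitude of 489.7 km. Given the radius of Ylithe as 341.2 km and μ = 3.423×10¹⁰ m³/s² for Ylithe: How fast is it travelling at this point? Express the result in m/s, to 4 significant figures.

v ≈ 174.4 m/s

r_p = 341.2 + 20.68 = 361.88 km = 3.6188×10⁵ m.
r_a = 341.2 + 614.4 = 955.60 km = 9.5560×10⁵ m.
r = 341.2 + 489.7 = 830.90 km = 8.309×10⁵ m.
Semi-major axis a = (r_p + r_a)/2 = 658.74 km = 6.587×10⁵ m.
Vis-viva: v² = μ(2/r − 1/a) = 3.423×10¹⁰ × (2.407×10⁻⁶ − 1.518×10⁻⁶) = 3.043×10⁴ m²/s².
v = 174.4 m/s.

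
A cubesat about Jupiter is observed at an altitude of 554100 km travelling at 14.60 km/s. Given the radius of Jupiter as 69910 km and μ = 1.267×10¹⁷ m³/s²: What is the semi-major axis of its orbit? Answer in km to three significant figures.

a ≈ 6.57×10⁵ km

r = 69910 + 554100 = 6.2401×10⁵ km = 6.240×10⁸ m.
Specific orbital energy ε = v²/2 − μ/r = (14600)²/2 − 1.267×10¹⁷/6.240×10⁸ = -9.646×10⁷ J/kg.
Since ε = −μ/(2a), a = −μ/(2ε) = 6.567×10⁸ m = 6.5674×10⁵ km.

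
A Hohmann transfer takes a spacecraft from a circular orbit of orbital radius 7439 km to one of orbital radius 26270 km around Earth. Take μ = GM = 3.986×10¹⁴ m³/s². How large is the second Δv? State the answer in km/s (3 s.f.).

r₁ = 7439 km = 7.439×10⁶ m.
r₂ = 26270 km = 2.627×10⁷ m.
Transfer ellipse a_t = (r₁ + r₂)/2 = 1.685×10⁷ m.
At r₁: circular v_c1 = √(μ/r₁) = 7320 m/s; transfer-perigee v_p = √[μ(2/r₁ − 1/a_t)] = 9139 m/s.
At r₂: circular v_c2 = √(μ/r₂) = 3895 m/s; transfer-apogee v_a = √[μ(2/r₂ − 1/a_t)] = 2588 m/s.
Δv₂ = v_c2 − v_a = 1307 m/s.
= 1.307 km/s.

Δv ≈ 1.31 km/s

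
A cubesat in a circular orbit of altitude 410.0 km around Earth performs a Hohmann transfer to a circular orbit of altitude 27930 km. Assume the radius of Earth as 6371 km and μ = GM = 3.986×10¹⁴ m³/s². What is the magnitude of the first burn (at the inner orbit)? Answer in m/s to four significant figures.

r₁ = 6371 + 410.0 = 6781.0 km = 6.7810×10⁶ m.
r₂ = 6371 + 27930 = 34301 km = 3.4301×10⁷ m.
Transfer ellipse a_t = (r₁ + r₂)/2 = 2.054×10⁷ m.
At r₁: circular v_c1 = √(μ/r₁) = 7667 m/s; transfer-perigee v_p = √[μ(2/r₁ − 1/a_t)] = 9908 m/s.
Δv₁ = v_p − v_c1 = 2241 m/s.

Δv ≈ 2241 m/s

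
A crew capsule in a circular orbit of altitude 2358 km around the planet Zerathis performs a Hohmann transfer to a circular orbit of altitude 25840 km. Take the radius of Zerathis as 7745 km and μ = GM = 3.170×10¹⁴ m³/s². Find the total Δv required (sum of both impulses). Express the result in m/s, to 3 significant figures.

Δv_total ≈ 2330 m/s

r₁ = 7745 + 2358 = 10103 km = 1.0103×10⁷ m.
r₂ = 7745 + 25840 = 33585 km = 3.3585×10⁷ m.
Transfer ellipse a_t = (r₁ + r₂)/2 = 2.184×10⁷ m.
At r₁: circular v_c1 = √(μ/r₁) = 5602 m/s; transfer-periapsis v_p = √[μ(2/r₁ − 1/a_t)] = 6946 m/s.
Δv₁ = v_p − v_c1 = 1344 m/s.
At r₂: circular v_c2 = √(μ/r₂) = 3072 m/s; transfer-apoapsis v_a = √[μ(2/r₂ − 1/a_t)] = 2089 m/s.
Δv₂ = v_c2 − v_a = 982.9 m/s.
Total Δv = Δv₁ + Δv₂ = 2327 m/s.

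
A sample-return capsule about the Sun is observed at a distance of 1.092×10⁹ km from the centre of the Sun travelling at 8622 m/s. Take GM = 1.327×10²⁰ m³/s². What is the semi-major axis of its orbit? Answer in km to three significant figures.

r = 1.092×10¹² m.
Vis-viva rearranged: 1/a = 2/r − v²/μ = 1.832×10⁻¹² − 5.602×10⁻¹³ = 1.271×10⁻¹² m⁻¹.
a = 7.866×10¹¹ m = 7.8660×10⁸ km.

a ≈ 7.87×10⁸ km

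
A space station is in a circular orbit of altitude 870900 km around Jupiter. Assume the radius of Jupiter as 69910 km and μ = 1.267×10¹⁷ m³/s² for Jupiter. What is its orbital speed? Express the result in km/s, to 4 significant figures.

r = 69910 + 870900 = 940810 km = 9.4081×10⁸ m.
For a circular orbit v = √(μ/r) = √(1.267×10¹⁷ / 9.408×10⁸) = √(1.347×10⁸) = 11600 m/s.
That is 11.60 km/s.

v ≈ 11.60 km/s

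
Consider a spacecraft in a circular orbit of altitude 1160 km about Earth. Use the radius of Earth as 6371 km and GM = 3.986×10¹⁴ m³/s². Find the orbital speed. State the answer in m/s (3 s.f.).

v ≈ 7280 m/s

r = 6371 + 1160 = 7531.0 km = 7.5310×10⁶ m.
For a circular orbit v = √(μ/r) = √(3.986×10¹⁴ / 7.531×10⁶) = √(5.293×10⁷) = 7275 m/s.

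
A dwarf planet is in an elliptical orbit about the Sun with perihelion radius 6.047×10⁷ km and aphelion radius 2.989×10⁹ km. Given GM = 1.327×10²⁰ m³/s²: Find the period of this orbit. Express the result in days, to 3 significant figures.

T ≈ 11900 days

Semi-major axis a = (r_p + r_a)/2 = (6.0470×10⁷ + 2.9890×10⁹)/2 = 1.5247×10⁹ km = 1.525×10¹² m.
By Kepler's third law T = 2π√(a³/μ) = 2π × 1.634×10⁸ = 1.027×10⁹ s.
= 11890 days.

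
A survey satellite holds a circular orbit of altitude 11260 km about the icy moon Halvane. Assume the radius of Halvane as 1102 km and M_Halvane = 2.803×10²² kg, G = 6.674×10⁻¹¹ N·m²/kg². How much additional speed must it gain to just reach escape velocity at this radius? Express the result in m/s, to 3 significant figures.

Δv ≈ 161 m/s

μ = GM = 6.674×10⁻¹¹ × 2.803×10²² = 1.871×10¹² m³/s².
r = 1102 + 11260 = 12362 km = 1.2362×10⁷ m.
Circular speed v_c = √(μ/r) = 389.0 m/s.
Escape speed v_esc = √(2μ/r) = √2 × v_c = 550.1 m/s.
Δv = v_esc − v_c = 161.1 m/s.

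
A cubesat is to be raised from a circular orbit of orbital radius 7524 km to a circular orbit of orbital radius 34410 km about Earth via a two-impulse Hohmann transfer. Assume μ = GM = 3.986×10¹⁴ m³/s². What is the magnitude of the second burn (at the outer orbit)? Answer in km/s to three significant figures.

r₁ = 7524 km = 7.524×10⁶ m.
r₂ = 34410 km = 3.441×10⁷ m.
Transfer ellipse a_t = (r₁ + r₂)/2 = 2.097×10⁷ m.
At r₁: circular v_c1 = √(μ/r₁) = 7279 m/s; transfer-perigee v_p = √[μ(2/r₁ − 1/a_t)] = 9324 m/s.
At r₂: circular v_c2 = √(μ/r₂) = 3404 m/s; transfer-apogee v_a = √[μ(2/r₂ − 1/a_t)] = 2039 m/s.
Δv₂ = v_c2 − v_a = 1365 m/s.
= 1.365 km/s.

Δv ≈ 1.36 km/s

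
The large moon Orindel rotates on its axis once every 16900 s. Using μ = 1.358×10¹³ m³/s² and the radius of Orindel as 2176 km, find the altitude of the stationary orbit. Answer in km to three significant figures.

h_sync ≈ 2440 km

A synchronous orbit has period T, so by Kepler's third law a = (μT²/4π²)^(1/3).
μT²/4π² = 1.358×10¹³ × (1.690×10⁴)² / 39.48 = 9.825×10¹⁹ m³.
a = 4.614×10⁶ m = 4614.3 km.
Altitude h = a − R = 4614.3 − 2176 = 2438.3 km.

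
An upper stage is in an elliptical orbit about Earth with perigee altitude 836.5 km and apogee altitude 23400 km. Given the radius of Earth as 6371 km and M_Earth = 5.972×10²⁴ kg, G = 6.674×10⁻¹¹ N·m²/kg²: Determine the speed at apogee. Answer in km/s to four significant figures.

v ≈ 2.284 km/s

μ = GM = 6.674×10⁻¹¹ × 5.972×10²⁴ = 3.986×10¹⁴ m³/s².
r_p = 6371 + 836.5 = 7207.5 km = 7.2075×10⁶ m.
r_a = 6371 + 23400 = 29771 km = 2.9771×10⁷ m.
Semi-major axis a = (r_p + r_a)/2 = 18489 km = 1.849×10⁷ m.
Vis-viva: v² = μ(2/r − 1/a) = 3.986×10¹⁴ × (6.718×10⁻⁸ − 5.409×10⁻⁸) = 5.219×10⁶ m²/s².
v = 2284 m/s = 2.284 km/s.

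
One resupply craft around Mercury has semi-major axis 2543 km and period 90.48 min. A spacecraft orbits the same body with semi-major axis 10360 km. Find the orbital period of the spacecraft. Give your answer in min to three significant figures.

T₂ ≈ 744 min

Kepler's third law: T² ∝ a³, so T₂ = T₁ (a₂/a₁)^(3/2).
a₂/a₁ = 4.074, (a₂/a₁)^(3/2) = 8.223.
T₂ = 90.48 × 8.223 = 744.0 min.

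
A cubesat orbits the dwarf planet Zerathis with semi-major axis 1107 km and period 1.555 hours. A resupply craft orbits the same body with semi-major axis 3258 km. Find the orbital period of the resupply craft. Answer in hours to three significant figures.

T₂ ≈ 7.85 hours

Kepler's third law: T² ∝ a³, so T₂ = T₁ (a₂/a₁)^(3/2).
a₂/a₁ = 2.943, (a₂/a₁)^(3/2) = 5.049.
T₂ = 1.555 × 5.049 = 7.851 hours.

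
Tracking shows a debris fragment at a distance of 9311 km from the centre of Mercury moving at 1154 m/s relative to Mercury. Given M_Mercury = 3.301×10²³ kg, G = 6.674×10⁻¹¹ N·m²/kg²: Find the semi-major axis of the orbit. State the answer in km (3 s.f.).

μ = GM = 6.674×10⁻¹¹ × 3.301×10²³ = 2.203×10¹³ m³/s².
r = 9.311×10⁶ m.
Specific orbital energy ε = v²/2 − μ/r = (1154)²/2 − 2.203×10¹³/9.311×10⁶ = -1.700×10⁶ J/kg.
Since ε = −μ/(2a), a = −μ/(2ε) = 6.479×10⁶ m = 6478.7 km.

a ≈ 6480 km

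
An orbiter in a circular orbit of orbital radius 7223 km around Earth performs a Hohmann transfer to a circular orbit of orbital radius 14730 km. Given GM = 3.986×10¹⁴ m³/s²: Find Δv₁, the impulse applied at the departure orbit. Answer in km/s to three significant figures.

Δv ≈ 1.18 km/s

r₁ = 7223 km = 7.223×10⁶ m.
r₂ = 14730 km = 1.473×10⁷ m.
Transfer ellipse a_t = (r₁ + r₂)/2 = 1.098×10⁷ m.
At r₁: circular v_c1 = √(μ/r₁) = 7429 m/s; transfer-perigee v_p = √[μ(2/r₁ − 1/a_t)] = 8606 m/s.
Δv₁ = v_p − v_c1 = 1177 m/s.
= 1.177 km/s.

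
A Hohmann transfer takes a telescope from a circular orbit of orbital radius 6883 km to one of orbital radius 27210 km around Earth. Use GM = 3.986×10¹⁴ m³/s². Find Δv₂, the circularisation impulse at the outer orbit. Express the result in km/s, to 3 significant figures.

Δv ≈ 1.40 km/s

r₁ = 6883 km = 6.883×10⁶ m.
r₂ = 27210 km = 2.721×10⁷ m.
Transfer ellipse a_t = (r₁ + r₂)/2 = 1.705×10⁷ m.
At r₁: circular v_c1 = √(μ/r₁) = 7610 m/s; transfer-perigee v_p = √[μ(2/r₁ − 1/a_t)] = 9614 m/s.
At r₂: circular v_c2 = √(μ/r₂) = 3827 m/s; transfer-apogee v_a = √[μ(2/r₂ − 1/a_t)] = 2432 m/s.
Δv₂ = v_c2 − v_a = 1395 m/s.
= 1.395 km/s.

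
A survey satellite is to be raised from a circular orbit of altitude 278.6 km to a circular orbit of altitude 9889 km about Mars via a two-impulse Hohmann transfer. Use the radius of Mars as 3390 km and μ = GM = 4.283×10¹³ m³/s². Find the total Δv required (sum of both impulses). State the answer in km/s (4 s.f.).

Δv_total ≈ 1.475 km/s

r₁ = 3390 + 278.6 = 3668.6 km = 3.6686×10⁶ m.
r₂ = 3390 + 9889 = 13279 km = 1.3279×10⁷ m.
Transfer ellipse a_t = (r₁ + r₂)/2 = 8.474×10⁶ m.
At r₁: circular v_c1 = √(μ/r₁) = 3417 m/s; transfer-periapsis v_p = √[μ(2/r₁ − 1/a_t)] = 4277 m/s.
Δv₁ = v_p − v_c1 = 860.4 m/s.
At r₂: circular v_c2 = √(μ/r₂) = 1796 m/s; transfer-apoapsis v_a = √[μ(2/r₂ − 1/a_t)] = 1182 m/s.
Δv₂ = v_c2 − v_a = 614.3 m/s.
Total Δv = Δv₁ + Δv₂ = 1475 m/s = 1.475 km/s.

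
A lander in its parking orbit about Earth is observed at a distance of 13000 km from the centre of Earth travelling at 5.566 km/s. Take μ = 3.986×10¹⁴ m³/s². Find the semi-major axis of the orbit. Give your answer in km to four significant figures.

r = 1.300×10⁷ m.
Vis-viva rearranged: 1/a = 2/r − v²/μ = 1.538×10⁻⁷ − 7.772×10⁻⁸ = 7.612×10⁻⁸ m⁻¹.
a = 1.314×10⁷ m = 13137 km.

a ≈ 13140 km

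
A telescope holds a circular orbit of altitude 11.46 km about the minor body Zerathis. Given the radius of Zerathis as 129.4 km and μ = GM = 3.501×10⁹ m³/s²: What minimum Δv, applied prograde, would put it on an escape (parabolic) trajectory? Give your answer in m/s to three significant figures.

Δv ≈ 65.3 m/s

r = 129.4 + 11.46 = 140.86 km = 1.4086×10⁵ m.
Circular speed v_c = √(μ/r) = 157.7 m/s.
Escape speed v_esc = √(2μ/r) = √2 × v_c = 223.0 m/s.
Δv = v_esc − v_c = 65.30 m/s.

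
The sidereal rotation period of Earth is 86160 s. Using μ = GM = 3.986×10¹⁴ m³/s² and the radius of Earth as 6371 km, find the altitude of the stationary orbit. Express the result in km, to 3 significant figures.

h_sync ≈ 35800 km

A synchronous orbit has period T, so by Kepler's third law a = (μT²/4π²)^(1/3).
μT²/4π² = 3.986×10¹⁴ × (8.616×10⁴)² / 39.48 = 7.495×10²² m³.
a = 4.216×10⁷ m = 42163 km.
Altitude h = a − R = 42163 − 6371 = 35792 km.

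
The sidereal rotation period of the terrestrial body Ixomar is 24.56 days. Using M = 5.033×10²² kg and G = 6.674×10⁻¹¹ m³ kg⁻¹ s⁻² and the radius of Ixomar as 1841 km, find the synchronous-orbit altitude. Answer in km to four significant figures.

h_sync ≈ 70790 km

μ = GM = 6.674×10⁻¹¹ × 5.033×10²² = 3.359×10¹² m³/s².
T = 24.56 days = 2.122×10⁶ s.
A synchronous orbit has period T, so by Kepler's third law a = (μT²/4π²)^(1/3).
μT²/4π² = 3.359×10¹² × (2.122×10⁶)² / 39.48 = 3.831×10²³ m³.
a = 7.263×10⁷ m = 72629 km.
Altitude h = a − R = 72629 − 1841 = 70788 km.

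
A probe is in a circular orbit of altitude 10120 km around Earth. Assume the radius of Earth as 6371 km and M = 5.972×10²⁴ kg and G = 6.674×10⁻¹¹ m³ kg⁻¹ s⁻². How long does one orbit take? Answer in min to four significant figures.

T ≈ 351.3 min

μ = GM = 6.674×10⁻¹¹ × 5.972×10²⁴ = 3.986×10¹⁴ m³/s².
r = 6371 + 10120 = 16491 km = 1.6491×10⁷ m.
Kepler's third law: T = 2π√(r³/μ) = 2π√((1.649×10⁷)³ / 3.986×10¹⁴).
r³/μ = 1.125×10⁷ s², so T = 2π × 3.354×10³ = 2.108×10⁴ s.
Converting: 2.108×10⁴ s ÷ 60.00 = 351.3 min.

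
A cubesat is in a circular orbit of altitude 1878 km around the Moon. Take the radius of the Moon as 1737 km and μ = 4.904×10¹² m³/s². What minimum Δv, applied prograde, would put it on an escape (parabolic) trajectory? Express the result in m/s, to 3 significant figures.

r = 1737 + 1878 = 3615.0 km = 3.6150×10⁶ m.
Circular speed v_c = √(μ/r) = 1165 m/s.
Escape speed v_esc = √(2μ/r) = √2 × v_c = 1647 m/s.
Δv = v_esc − v_c = 482.4 m/s.

Δv ≈ 482 m/s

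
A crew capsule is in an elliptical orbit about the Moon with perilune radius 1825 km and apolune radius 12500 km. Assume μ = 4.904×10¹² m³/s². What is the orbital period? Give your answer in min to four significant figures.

Semi-major axis a = (r_p + r_a)/2 = (1825.0 + 12500)/2 = 7162.5 km = 7.162×10⁶ m.
By Kepler's third law T = 2π√(a³/μ) = 2π × 8.656×10³ = 5.439×10⁴ s.
= 906.5 min.

T ≈ 906.5 min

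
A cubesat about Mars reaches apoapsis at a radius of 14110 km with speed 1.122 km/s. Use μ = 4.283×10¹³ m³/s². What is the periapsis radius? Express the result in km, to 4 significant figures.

periapsis radius ≈ 3691 km

r_a = 1.411×10⁷ m.
Specific energy ε = v²/2 − μ/r = -2.406×10⁶ J/kg, so a = −μ/(2ε) = 8.901×10⁶ m.
The apsides satisfy r_p + r_a = 2a, so the periapsis radius is 2a − r_a = 3.691×10⁶ m = 3691.4 km.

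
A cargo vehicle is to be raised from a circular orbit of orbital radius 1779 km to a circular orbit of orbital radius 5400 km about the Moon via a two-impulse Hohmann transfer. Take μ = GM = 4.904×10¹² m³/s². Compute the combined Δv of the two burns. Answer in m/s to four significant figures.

r₁ = 1779 km = 1.779×10⁶ m.
r₂ = 5400 km = 5.400×10⁶ m.
Transfer ellipse a_t = (r₁ + r₂)/2 = 3.590×10⁶ m.
At r₁: circular v_c1 = √(μ/r₁) = 1660 m/s; transfer-perilune v_p = √[μ(2/r₁ − 1/a_t)] = 2036 m/s.
Δv₁ = v_p − v_c1 = 376.1 m/s.
At r₂: circular v_c2 = √(μ/r₂) = 953.0 m/s; transfer-apolune v_a = √[μ(2/r₂ − 1/a_t)] = 670.9 m/s.
Δv₂ = v_c2 − v_a = 282.1 m/s.
Total Δv = Δv₁ + Δv₂ = 658.2 m/s.

Δv_total ≈ 658.2 m/s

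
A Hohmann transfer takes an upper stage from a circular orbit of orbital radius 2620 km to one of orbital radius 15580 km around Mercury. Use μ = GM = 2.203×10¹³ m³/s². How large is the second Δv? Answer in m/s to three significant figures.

Δv ≈ 551 m/s

r₁ = 2620 km = 2.620×10⁶ m.
r₂ = 15580 km = 1.558×10⁷ m.
Transfer ellipse a_t = (r₁ + r₂)/2 = 9.100×10⁶ m.
At r₁: circular v_c1 = √(μ/r₁) = 2900 m/s; transfer-periherm v_p = √[μ(2/r₁ − 1/a_t)] = 3794 m/s.
At r₂: circular v_c2 = √(μ/r₂) = 1189 m/s; transfer-apoherm v_a = √[μ(2/r₂ − 1/a_t)] = 638.0 m/s.
Δv₂ = v_c2 − v_a = 551.1 m/s.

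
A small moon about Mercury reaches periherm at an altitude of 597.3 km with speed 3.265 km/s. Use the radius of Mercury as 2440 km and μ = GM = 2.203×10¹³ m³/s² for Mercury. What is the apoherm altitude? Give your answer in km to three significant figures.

r_p = 2440 + 597.3 = 3037.3 km = 3.037×10⁶ m.
Specific energy ε = v²/2 − μ/r = -1.923×10⁶ J/kg, so a = −μ/(2ε) = 5.728×10⁶ m.
The apsides satisfy r_p + r_a = 2a, so the apoherm radius is 2a − r_p = 8.419×10⁶ m = 8418.5 km.
Apoherm altitude = 8418.5 − 2440 = 5978.5 km.

apoherm altitude ≈ 5980 km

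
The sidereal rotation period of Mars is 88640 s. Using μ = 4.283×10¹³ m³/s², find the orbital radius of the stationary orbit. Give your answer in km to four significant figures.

A synchronous orbit has period T, so by Kepler's third law a = (μT²/4π²)^(1/3).
μT²/4π² = 4.283×10¹³ × (8.864×10⁴)² / 39.48 = 8.524×10²¹ m³.
a = 2.043×10⁷ m = 20428 km.

r_sync ≈ 20430 km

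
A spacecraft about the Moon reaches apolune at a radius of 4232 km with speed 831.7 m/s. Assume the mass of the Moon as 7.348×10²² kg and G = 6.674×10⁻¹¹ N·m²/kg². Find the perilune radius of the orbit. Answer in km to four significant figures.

perilune radius ≈ 1800 km

μ = GM = 6.674×10⁻¹¹ × 7.348×10²² = 4.904×10¹² m³/s².
r_a = 4.232×10⁶ m.
Specific energy ε = v²/2 − μ/r = -8.129×10⁵ J/kg, so a = −μ/(2ε) = 3.016×10⁶ m.
The apsides satisfy r_p + r_a = 2a, so the perilune radius is 2a − r_a = 1.800×10⁶ m = 1800.5 km.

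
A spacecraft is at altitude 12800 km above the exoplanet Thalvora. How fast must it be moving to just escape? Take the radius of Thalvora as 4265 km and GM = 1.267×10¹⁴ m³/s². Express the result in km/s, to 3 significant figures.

v_esc ≈ 3.85 km/s

r = 4265 + 12800 = 17065 km = 1.7065×10⁷ m.
Escape speed v_esc = √(2μ/r) = √(2 × 1.267×10¹⁴ / 1.706×10⁷) = √(1.485×10⁷) = 3853 m/s.
= 3.853 km/s.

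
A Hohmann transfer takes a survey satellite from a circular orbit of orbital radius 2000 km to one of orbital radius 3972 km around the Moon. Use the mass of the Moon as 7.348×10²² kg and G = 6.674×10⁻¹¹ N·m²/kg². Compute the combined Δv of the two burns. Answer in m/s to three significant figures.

μ = GM = 6.674×10⁻¹¹ × 7.348×10²² = 4.904×10¹² m³/s².
r₁ = 2000 km = 2.000×10⁶ m.
r₂ = 3972 km = 3.972×10⁶ m.
Transfer ellipse a_t = (r₁ + r₂)/2 = 2.986×10⁶ m.
At r₁: circular v_c1 = √(μ/r₁) = 1566 m/s; transfer-perilune v_p = √[μ(2/r₁ − 1/a_t)] = 1806 m/s.
Δv₁ = v_p − v_c1 = 240.1 m/s.
At r₂: circular v_c2 = √(μ/r₂) = 1111 m/s; transfer-apolune v_a = √[μ(2/r₂ − 1/a_t)] = 909.4 m/s.
Δv₂ = v_c2 − v_a = 201.8 m/s.
Total Δv = Δv₁ + Δv₂ = 441.9 m/s.

Δv_total ≈ 442 m/s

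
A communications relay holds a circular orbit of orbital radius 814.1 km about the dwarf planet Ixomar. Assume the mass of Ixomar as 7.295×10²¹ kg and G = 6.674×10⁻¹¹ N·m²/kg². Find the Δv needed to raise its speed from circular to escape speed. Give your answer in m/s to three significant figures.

μ = GM = 6.674×10⁻¹¹ × 7.295×10²¹ = 4.869×10¹¹ m³/s².
r = 814.1 km = 8.141×10⁵ m.
Circular speed v_c = √(μ/r) = 773.3 m/s.
Escape speed v_esc = √(2μ/r) = √2 × v_c = 1094 m/s.
Δv = v_esc − v_c = 320.3 m/s.

Δv ≈ 320 m/s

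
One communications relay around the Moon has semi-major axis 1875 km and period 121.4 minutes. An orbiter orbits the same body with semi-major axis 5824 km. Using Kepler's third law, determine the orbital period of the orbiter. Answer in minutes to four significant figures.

Kepler's third law: T² ∝ a³, so T₂ = T₁ (a₂/a₁)^(3/2).
a₂/a₁ = 3.106, (a₂/a₁)^(3/2) = 5.474.
T₂ = 121.4 × 5.474 = 664.6 minutes.

T₂ ≈ 664.6 minutes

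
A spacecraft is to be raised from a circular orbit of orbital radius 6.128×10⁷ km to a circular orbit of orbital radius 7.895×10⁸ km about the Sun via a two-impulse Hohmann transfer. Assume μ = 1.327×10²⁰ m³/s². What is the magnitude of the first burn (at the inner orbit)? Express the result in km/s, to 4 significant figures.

Δv ≈ 16.86 km/s

r₁ = 6.128×10⁷ km = 6.128×10¹⁰ m.
r₂ = 7.895×10⁸ km = 7.895×10¹¹ m.
Transfer ellipse a_t = (r₁ + r₂)/2 = 4.254×10¹¹ m.
At r₁: circular v_c1 = √(μ/r₁) = 46530 m/s; transfer-perihelion v_p = √[μ(2/r₁ − 1/a_t)] = 63400 m/s.
Δv₁ = v_p − v_c1 = 16860 m/s.
= 16.86 km/s.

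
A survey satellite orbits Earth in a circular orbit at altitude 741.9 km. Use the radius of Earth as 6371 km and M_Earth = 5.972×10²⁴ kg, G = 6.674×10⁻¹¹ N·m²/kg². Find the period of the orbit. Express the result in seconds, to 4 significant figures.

μ = GM = 6.674×10⁻¹¹ × 5.972×10²⁴ = 3.986×10¹⁴ m³/s².
r = 6371 + 741.9 = 7112.9 km = 7.1129×10⁶ m.
Kepler's third law: T = 2π√(r³/μ) = 2π√((7.113×10⁶)³ / 3.986×10¹⁴).
r³/μ = 9.029×10⁵ s², so T = 2π × 9.502×10² = 5.970×10³ s.

T ≈ 5970 seconds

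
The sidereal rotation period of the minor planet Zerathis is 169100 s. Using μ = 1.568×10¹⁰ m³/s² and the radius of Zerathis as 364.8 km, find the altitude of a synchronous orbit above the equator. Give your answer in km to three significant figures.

A synchronous orbit has period T, so by Kepler's third law a = (μT²/4π²)^(1/3).
μT²/4π² = 1.568×10¹⁰ × (1.691×10⁵)² / 39.48 = 1.136×10¹⁹ m³.
a = 2.248×10⁶ m = 2247.8 km.
Altitude h = a − R = 2247.8 − 364.8 = 1883.0 km.

h_sync ≈ 1880 km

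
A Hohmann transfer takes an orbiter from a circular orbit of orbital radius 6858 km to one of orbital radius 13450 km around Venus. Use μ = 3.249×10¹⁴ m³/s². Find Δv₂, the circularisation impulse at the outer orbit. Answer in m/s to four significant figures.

r₁ = 6858 km = 6.858×10⁶ m.
r₂ = 13450 km = 1.345×10⁷ m.
Transfer ellipse a_t = (r₁ + r₂)/2 = 1.015×10⁷ m.
At r₁: circular v_c1 = √(μ/r₁) = 6883 m/s; transfer-periapsis v_p = √[μ(2/r₁ − 1/a_t)] = 7922 m/s.
At r₂: circular v_c2 = √(μ/r₂) = 4915 m/s; transfer-apoapsis v_a = √[μ(2/r₂ − 1/a_t)] = 4039 m/s.
Δv₂ = v_c2 − v_a = 875.7 m/s.

Δv ≈ 875.7 m/s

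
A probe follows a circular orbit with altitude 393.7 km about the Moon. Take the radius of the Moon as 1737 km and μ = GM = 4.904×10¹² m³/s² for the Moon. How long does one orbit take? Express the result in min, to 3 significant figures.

T ≈ 147 min

r = 1737 + 393.7 = 2130.7 km = 2.1307×10⁶ m.
Kepler's third law: T = 2π√(r³/μ) = 2π√((2.131×10⁶)³ / 4.904×10¹²).
r³/μ = 1.972×10⁶ s², so T = 2π × 1.404×10³ = 8.824×10³ s.
Converting: 8.824×10³ s ÷ 60.00 = 147.1 min.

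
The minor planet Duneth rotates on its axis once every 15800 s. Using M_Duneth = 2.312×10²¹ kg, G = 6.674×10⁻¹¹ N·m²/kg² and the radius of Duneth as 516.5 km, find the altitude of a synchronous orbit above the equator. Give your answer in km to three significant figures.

μ = GM = 6.674×10⁻¹¹ × 2.312×10²¹ = 1.543×10¹¹ m³/s².
A synchronous orbit has period T, so by Kepler's third law a = (μT²/4π²)^(1/3).
μT²/4π² = 1.543×10¹¹ × (1.580×10⁴)² / 39.48 = 9.757×10¹⁷ m³.
a = 9.918×10⁵ m = 991.84 km.
Altitude h = a − R = 991.84 − 516.5 = 475.34 km.

h_sync ≈ 475 km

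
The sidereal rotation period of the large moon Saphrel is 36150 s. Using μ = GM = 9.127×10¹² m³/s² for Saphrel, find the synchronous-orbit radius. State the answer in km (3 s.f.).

r_sync ≈ 6710 km

A synchronous orbit has period T, so by Kepler's third law a = (μT²/4π²)^(1/3).
μT²/4π² = 9.127×10¹² × (3.615×10⁴)² / 39.48 = 3.021×10²⁰ m³.
a = 6.710×10⁶ m = 6710.1 km.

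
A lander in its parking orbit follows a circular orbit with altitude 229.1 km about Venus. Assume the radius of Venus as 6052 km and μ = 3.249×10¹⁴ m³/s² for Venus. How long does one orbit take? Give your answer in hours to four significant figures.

r = 6052 + 229.1 = 6281.1 km = 6.2811×10⁶ m.
Kepler's third law: T = 2π√(r³/μ) = 2π√((6.281×10⁶)³ / 3.249×10¹⁴).
r³/μ = 7.627×10⁵ s², so T = 2π × 8.733×10² = 5.487×10³ s.
Converting: 5.487×10³ s ÷ 3600 = 1.524 hours.

T ≈ 1.524 hours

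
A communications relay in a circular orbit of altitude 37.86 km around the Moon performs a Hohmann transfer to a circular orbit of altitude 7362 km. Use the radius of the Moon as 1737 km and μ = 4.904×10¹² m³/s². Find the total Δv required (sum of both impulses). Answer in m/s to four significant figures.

r₁ = 1737 + 37.86 = 1774.9 km = 1.7749×10⁶ m.
r₂ = 1737 + 7362 = 9099.0 km = 9.0990×10⁶ m.
Transfer ellipse a_t = (r₁ + r₂)/2 = 5.437×10⁶ m.
At r₁: circular v_c1 = √(μ/r₁) = 1662 m/s; transfer-perilune v_p = √[μ(2/r₁ − 1/a_t)] = 2150 m/s.
Δv₁ = v_p − v_c1 = 488.1 m/s.
At r₂: circular v_c2 = √(μ/r₂) = 734.1 m/s; transfer-apolune v_a = √[μ(2/r₂ − 1/a_t)] = 419.5 m/s.
Δv₂ = v_c2 − v_a = 314.7 m/s.
Total Δv = Δv₁ + Δv₂ = 802.8 m/s.

Δv_total ≈ 802.8 m/s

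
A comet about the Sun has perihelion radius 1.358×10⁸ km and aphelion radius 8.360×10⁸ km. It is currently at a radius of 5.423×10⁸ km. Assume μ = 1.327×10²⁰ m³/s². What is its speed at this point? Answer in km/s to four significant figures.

Semi-major axis a = (r_p + r_a)/2 = 4.8590×10⁸ km = 4.859×10¹¹ m.
Vis-viva: v² = μ(2/r − 1/a) = 1.327×10²⁰ × (3.688×10⁻¹² − 2.058×10⁻¹²) = 2.163×10⁸ m²/s².
v = 14710 m/s = 14.71 km/s.

v ≈ 14.71 km/s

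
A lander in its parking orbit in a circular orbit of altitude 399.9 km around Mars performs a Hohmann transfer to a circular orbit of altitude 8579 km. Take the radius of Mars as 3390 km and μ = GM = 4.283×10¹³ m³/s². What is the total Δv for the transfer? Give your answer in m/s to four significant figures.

Δv_total ≈ 1361 m/s

r₁ = 3390 + 399.9 = 3789.9 km = 3.7899×10⁶ m.
r₂ = 3390 + 8579 = 11969 km = 1.1969×10⁷ m.
Transfer ellipse a_t = (r₁ + r₂)/2 = 7.879×10⁶ m.
At r₁: circular v_c1 = √(μ/r₁) = 3362 m/s; transfer-periapsis v_p = √[μ(2/r₁ − 1/a_t)] = 4143 m/s.
Δv₁ = v_p − v_c1 = 781.5 m/s.
At r₂: circular v_c2 = √(μ/r₂) = 1892 m/s; transfer-apoapsis v_a = √[μ(2/r₂ − 1/a_t)] = 1312 m/s.
Δv₂ = v_c2 − v_a = 579.7 m/s.
Total Δv = Δv₁ + Δv₂ = 1361 m/s.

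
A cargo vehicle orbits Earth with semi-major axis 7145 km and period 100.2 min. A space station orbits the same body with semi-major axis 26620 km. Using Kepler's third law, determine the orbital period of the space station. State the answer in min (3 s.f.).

Kepler's third law: T² ∝ a³, so T₂ = T₁ (a₂/a₁)^(3/2).
a₂/a₁ = 3.726, (a₂/a₁)^(3/2) = 7.191.
T₂ = 100.2 × 7.191 = 720.6 min.

T₂ ≈ 721 min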